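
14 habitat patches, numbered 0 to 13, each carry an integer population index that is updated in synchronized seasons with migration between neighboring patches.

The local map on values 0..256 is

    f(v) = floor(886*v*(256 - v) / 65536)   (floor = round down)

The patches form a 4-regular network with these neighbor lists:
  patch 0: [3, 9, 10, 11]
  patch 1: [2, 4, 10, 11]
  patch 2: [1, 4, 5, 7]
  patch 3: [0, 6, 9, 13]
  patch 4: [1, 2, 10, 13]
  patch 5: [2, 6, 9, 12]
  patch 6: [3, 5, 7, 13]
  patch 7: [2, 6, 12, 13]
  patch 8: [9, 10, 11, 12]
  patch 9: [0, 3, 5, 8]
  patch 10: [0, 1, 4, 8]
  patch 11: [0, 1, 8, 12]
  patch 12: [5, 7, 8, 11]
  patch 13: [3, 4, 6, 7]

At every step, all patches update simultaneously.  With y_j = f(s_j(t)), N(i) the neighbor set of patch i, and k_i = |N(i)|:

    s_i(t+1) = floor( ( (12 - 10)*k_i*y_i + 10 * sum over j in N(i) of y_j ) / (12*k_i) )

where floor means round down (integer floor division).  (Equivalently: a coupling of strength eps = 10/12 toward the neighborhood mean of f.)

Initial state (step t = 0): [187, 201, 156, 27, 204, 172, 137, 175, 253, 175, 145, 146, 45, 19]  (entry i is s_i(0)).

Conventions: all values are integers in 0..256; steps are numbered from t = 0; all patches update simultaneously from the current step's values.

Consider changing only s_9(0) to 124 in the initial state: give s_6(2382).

Simulating step by step:
t=0: [187, 201, 156, 27, 204, 172, 137, 175, 253, 124, 145, 146, 45, 19]
t=1: [182, 188, 176, 154, 156, 194, 146, 160, 164, 133, 135, 132, 149, 142]
t=2: [212, 203, 188, 209, 201, 202, 202, 209, 216, 194, 196, 197, 201, 212]
t=3: [147, 156, 148, 138, 150, 155, 136, 145, 149, 135, 138, 137, 139, 137]
t=4: [219, 216, 213, 219, 216, 217, 217, 218, 218, 216, 214, 215, 216, 218]
t=5: [115, 119, 115, 111, 117, 116, 111, 115, 116, 111, 114, 114, 114, 112]
t=6: [217, 218, 219, 217, 218, 217, 218, 218, 217, 218, 219, 218, 218, 218]
t=7: [111, 110, 111, 112, 110, 111, 112, 110, 111, 113, 111, 112, 112, 111]
t=8: [217, 217, 217, 217, 217, 217, 217, 217, 217, 217, 217, 217, 217, 217]
t=9: [114, 114, 114, 114, 114, 114, 114, 114, 114, 114, 114, 114, 114, 114]
t=10: [218, 218, 218, 218, 218, 218, 218, 218, 218, 218, 218, 218, 218, 218]
t=11: [111, 111, 111, 111, 111, 111, 111, 111, 111, 111, 111, 111, 111, 111]
t=12: [217, 217, 217, 217, 217, 217, 217, 217, 217, 217, 217, 217, 217, 217]

Answer: s_6(2382) = 218
Key observation: The state at step 8, [217, 217, 217, 217, 217, 217, 217, 217, 217, 217, 217, 217, 217, 217], reappears at step 12: the system is in a cycle of period 4 from step 8 on.  Therefore the state at step 2382 equals the state at step 8 + ((2382 - 8) mod 4) = 10, which is [218, 218, 218, 218, 218, 218, 218, 218, 218, 218, 218, 218, 218, 218].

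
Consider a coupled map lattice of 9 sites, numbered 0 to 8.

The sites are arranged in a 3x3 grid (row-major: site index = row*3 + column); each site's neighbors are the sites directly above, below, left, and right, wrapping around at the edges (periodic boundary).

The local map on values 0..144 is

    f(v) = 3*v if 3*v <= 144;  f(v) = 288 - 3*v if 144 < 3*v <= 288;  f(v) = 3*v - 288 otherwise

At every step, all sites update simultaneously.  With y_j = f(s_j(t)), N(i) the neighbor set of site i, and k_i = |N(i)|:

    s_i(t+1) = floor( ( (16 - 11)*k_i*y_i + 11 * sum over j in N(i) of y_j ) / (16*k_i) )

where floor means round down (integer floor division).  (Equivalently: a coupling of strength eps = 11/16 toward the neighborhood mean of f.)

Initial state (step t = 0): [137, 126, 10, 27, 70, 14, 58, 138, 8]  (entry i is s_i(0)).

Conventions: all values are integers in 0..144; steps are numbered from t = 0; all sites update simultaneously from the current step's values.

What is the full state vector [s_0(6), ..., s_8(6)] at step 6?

Answer: [49, 48, 74, 51, 50, 77, 48, 47, 74]

Derivation:
t=0: [137, 126, 10, 27, 70, 14, 58, 138, 8]
t=1: [92, 89, 57, 86, 82, 49, 96, 91, 61]
t=2: [32, 38, 84, 42, 48, 94, 27, 33, 79]
t=3: [91, 100, 57, 95, 104, 63, 89, 97, 54]
t=4: [30, 31, 79, 28, 27, 77, 31, 32, 80]
t=5: [83, 83, 65, 81, 82, 63, 83, 84, 66]
t=6: [49, 48, 74, 51, 50, 77, 48, 47, 74]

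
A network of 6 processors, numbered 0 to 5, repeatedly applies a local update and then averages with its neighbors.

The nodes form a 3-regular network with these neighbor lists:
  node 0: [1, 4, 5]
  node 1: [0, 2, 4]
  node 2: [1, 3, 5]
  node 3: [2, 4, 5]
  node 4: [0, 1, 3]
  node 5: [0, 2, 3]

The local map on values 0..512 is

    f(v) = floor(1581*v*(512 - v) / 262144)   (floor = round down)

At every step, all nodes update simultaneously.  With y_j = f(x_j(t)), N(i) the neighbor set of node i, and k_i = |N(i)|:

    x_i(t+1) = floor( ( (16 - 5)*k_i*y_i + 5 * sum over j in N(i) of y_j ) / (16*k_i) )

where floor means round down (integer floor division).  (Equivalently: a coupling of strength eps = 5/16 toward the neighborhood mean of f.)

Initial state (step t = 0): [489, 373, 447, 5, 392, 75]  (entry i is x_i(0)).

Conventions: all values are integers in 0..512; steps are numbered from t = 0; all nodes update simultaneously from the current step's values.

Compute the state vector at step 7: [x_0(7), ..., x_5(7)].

Answer: [352, 343, 358, 364, 349, 365]

Derivation:
t=0: [489, 373, 447, 5, 392, 75]
t=1: [128, 269, 174, 78, 235, 162]
t=2: [320, 379, 341, 253, 362, 323]
t=3: [358, 318, 352, 380, 336, 369]
t=4: [337, 362, 336, 313, 349, 319]
t=5: [352, 334, 356, 369, 345, 368]
t=6: [339, 352, 333, 322, 344, 322]
t=7: [352, 343, 358, 364, 349, 365]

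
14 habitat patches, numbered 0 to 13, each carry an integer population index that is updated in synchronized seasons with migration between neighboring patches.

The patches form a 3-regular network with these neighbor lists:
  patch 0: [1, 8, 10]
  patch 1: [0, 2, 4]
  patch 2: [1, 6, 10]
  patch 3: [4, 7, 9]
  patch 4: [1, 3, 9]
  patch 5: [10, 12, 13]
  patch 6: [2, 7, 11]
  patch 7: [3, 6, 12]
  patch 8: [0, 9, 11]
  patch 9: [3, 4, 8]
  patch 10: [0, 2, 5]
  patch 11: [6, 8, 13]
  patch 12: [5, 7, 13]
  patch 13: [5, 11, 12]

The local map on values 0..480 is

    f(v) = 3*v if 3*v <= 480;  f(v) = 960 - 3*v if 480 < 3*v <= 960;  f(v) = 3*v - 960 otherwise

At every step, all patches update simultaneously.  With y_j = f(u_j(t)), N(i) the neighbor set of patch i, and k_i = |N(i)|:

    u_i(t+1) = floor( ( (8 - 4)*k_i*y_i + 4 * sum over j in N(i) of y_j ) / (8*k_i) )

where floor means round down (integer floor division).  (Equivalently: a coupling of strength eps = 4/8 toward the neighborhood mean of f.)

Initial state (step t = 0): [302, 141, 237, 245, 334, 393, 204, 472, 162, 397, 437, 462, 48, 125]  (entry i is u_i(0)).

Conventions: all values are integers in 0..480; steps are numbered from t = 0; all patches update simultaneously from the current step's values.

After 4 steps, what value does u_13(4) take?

Answer: u_13(4) = 288

Derivation:
t=0: [302, 141, 237, 245, 334, 393, 204, 472, 162, 397, 437, 462, 48, 125]
t=1: [235, 269, 311, 234, 167, 254, 362, 347, 355, 239, 262, 412, 247, 319]
t=2: [199, 200, 89, 259, 338, 165, 127, 141, 181, 258, 167, 177, 156, 117]
t=3: [387, 294, 333, 202, 148, 445, 377, 383, 371, 202, 412, 406, 440, 402]
t=4: [185, 153, 107, 341, 353, 334, 166, 242, 212, 335, 240, 224, 315, 288]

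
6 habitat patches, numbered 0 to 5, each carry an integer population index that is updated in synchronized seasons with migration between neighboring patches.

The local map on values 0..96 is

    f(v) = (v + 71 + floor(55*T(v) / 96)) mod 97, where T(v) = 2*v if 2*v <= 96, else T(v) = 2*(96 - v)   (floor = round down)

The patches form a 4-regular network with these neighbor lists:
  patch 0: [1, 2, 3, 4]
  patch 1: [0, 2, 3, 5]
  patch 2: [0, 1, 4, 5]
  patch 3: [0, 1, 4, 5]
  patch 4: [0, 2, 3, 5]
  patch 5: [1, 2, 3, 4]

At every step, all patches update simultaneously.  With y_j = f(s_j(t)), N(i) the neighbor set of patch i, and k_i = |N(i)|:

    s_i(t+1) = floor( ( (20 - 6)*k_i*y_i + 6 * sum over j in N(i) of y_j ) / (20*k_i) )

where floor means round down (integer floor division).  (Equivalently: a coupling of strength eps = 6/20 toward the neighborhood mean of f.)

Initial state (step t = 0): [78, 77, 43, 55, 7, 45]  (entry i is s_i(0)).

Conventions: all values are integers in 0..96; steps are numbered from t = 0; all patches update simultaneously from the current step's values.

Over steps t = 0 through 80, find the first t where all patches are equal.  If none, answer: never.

Answer: 3
Key observation: Synchronization is absorbing here: once all patches are equal they stay equal, and step 3 is the first all-equal step.

Derivation:
t=0: [78, 77, 43, 55, 7, 45]  (not all equal)
t=1: [72, 71, 68, 75, 81, 71]  (not all equal)
t=2: [73, 73, 73, 72, 72, 73]  (not all equal)
t=3: [73, 73, 73, 73, 73, 73]  (all equal)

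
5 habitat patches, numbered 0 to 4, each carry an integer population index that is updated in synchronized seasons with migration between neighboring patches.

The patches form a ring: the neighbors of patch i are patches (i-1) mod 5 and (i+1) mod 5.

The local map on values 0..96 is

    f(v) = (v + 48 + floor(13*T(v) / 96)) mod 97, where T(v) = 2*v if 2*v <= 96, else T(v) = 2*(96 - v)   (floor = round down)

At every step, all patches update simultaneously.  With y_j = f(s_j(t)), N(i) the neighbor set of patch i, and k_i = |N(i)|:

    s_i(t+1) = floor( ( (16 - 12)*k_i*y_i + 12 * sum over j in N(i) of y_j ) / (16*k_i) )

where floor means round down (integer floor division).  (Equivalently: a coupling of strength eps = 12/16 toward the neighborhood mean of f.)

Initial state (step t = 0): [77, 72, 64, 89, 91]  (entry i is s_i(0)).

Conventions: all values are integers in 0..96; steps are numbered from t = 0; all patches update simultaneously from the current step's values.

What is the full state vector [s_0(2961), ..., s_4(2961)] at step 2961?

Simulating step by step:
t=0: [77, 72, 64, 89, 91]
t=1: [35, 28, 32, 35, 38]
t=2: [90, 88, 87, 92, 93]
t=3: [42, 41, 41, 42, 43]
t=4: [4, 3, 3, 4, 4]
t=5: [52, 51, 51, 52, 53]
t=6: [14, 14, 14, 14, 14]
t=7: [65, 65, 65, 65, 65]
t=8: [24, 24, 24, 24, 24]
t=9: [78, 78, 78, 78, 78]
t=10: [33, 33, 33, 33, 33]
t=11: [89, 89, 89, 89, 89]
t=12: [41, 41, 41, 41, 41]
t=13: [3, 3, 3, 3, 3]
t=14: [51, 51, 51, 51, 51]
t=15: [14, 14, 14, 14, 14]

Answer: [78, 78, 78, 78, 78]
Key observation: The state at step 6, [14, 14, 14, 14, 14], reappears at step 15: the system is in a cycle of period 9 from step 6 on.  Therefore the state at step 2961 equals the state at step 6 + ((2961 - 6) mod 9) = 9, which is [78, 78, 78, 78, 78].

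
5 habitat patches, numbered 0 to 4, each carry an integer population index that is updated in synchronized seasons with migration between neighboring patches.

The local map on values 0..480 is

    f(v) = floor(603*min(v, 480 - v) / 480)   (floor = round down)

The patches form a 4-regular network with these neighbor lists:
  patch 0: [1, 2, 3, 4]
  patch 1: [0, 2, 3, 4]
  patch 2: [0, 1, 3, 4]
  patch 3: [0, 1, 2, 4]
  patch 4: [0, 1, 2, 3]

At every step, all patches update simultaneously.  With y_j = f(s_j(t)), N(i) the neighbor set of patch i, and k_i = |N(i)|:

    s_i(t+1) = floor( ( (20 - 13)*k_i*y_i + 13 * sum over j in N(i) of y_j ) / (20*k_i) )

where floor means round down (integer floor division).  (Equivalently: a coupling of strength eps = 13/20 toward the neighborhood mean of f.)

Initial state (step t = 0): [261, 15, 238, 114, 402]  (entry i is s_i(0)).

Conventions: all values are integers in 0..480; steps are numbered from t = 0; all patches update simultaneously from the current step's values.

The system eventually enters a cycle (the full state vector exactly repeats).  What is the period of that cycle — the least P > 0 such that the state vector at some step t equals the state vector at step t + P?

Simulating step by step:
t=0: [261, 15, 238, 114, 402]
t=1: [186, 138, 190, 161, 153]
t=2: [212, 201, 213, 206, 204]
t=3: [260, 258, 261, 259, 259]
t=4: [276, 276, 276, 276, 276]
t=5: [256, 256, 256, 256, 256]
t=6: [281, 281, 281, 281, 281]
t=7: [249, 249, 249, 249, 249]
t=8: [290, 290, 290, 290, 290]
t=9: [238, 238, 238, 238, 238]
t=10: [298, 298, 298, 298, 298]
t=11: [228, 228, 228, 228, 228]
t=12: [286, 286, 286, 286, 286]
t=13: [243, 243, 243, 243, 243]
t=14: [297, 297, 297, 297, 297]
t=15: [229, 229, 229, 229, 229]
t=16: [287, 287, 287, 287, 287]
t=17: [242, 242, 242, 242, 242]
t=18: [298, 298, 298, 298, 298]

Answer: 8
Key observation: The state at step 10, [298, 298, 298, 298, 298], reappears at step 18 — and no state repeats earlier — so the cycle the system enters has period 8.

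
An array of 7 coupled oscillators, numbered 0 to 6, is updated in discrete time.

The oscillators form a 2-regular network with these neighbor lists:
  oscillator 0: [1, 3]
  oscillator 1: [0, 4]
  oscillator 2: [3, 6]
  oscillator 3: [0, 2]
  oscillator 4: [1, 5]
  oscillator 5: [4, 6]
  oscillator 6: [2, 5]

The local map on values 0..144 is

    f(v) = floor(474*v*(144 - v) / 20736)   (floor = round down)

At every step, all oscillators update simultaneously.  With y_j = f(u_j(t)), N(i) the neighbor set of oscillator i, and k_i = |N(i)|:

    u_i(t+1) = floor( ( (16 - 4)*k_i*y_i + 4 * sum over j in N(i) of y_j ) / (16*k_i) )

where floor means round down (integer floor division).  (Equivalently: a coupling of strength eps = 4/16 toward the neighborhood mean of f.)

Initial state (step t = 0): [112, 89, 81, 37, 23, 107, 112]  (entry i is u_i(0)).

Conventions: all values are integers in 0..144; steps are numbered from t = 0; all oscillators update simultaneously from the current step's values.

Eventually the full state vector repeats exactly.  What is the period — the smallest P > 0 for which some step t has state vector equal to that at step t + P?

Answer: 2
Key observation: The state at step 12, [118, 118, 118, 118, 118, 118, 118], reappears at step 14 — and no state repeats earlier — so the cycle the system enters has period 2.

Derivation:
t=0: [112, 89, 81, 37, 23, 107, 112]
t=1: [85, 101, 108, 92, 72, 85, 86]
t=2: [111, 103, 93, 107, 115, 114, 110]
t=3: [85, 91, 102, 91, 78, 78, 87]
t=4: [113, 111, 100, 108, 116, 116, 111]
t=5: [81, 81, 96, 88, 75, 75, 84]
t=6: [115, 116, 107, 111, 117, 117, 114]
t=7: [76, 74, 87, 83, 72, 72, 78]
t=8: [117, 118, 113, 115, 118, 117, 116]
t=9: [72, 70, 78, 76, 70, 72, 74]
t=10: [118, 118, 117, 117, 118, 118, 117]
t=11: [70, 70, 72, 71, 70, 70, 71]
t=12: [118, 118, 118, 118, 118, 118, 118]
t=13: [70, 70, 70, 70, 70, 70, 70]
t=14: [118, 118, 118, 118, 118, 118, 118]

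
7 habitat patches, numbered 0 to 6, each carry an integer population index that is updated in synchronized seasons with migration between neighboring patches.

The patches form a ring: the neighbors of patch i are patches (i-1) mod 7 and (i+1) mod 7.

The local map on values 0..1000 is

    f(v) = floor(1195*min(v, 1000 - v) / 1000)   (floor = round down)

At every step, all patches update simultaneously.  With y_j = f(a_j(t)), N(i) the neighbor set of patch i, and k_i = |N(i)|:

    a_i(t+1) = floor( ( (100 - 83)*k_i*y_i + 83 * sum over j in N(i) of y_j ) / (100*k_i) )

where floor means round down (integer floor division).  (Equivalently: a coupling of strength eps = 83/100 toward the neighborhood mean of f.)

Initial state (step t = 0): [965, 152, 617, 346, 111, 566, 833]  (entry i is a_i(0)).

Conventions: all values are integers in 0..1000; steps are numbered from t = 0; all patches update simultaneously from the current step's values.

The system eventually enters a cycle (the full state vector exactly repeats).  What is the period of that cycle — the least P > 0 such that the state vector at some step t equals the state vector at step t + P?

Answer: 8
Key observation: The state at step 47, [583, 583, 583, 583, 583, 583, 583], reappears at step 55 — and no state repeats earlier — so the cycle the system enters has period 8.

Derivation:
t=0: [965, 152, 617, 346, 111, 566, 833]
t=1: [164, 237, 324, 314, 408, 225, 265]
t=2: [281, 289, 338, 426, 349, 378, 245]
t=3: [321, 364, 422, 426, 469, 370, 375]
t=4: [431, 441, 477, 528, 489, 493, 418]
t=5: [512, 539, 549, 574, 577, 549, 542]
t=6: [554, 558, 530, 519, 520, 528, 558]
t=7: [528, 543, 552, 568, 569, 552, 544]
t=8: [548, 548, 531, 523, 523, 530, 548]
t=9: [540, 548, 555, 565, 566, 556, 548]
t=10: [541, 540, 529, 523, 523, 529, 539]
t=11: [549, 553, 559, 566, 566, 560, 554]
t=12: [533, 532, 526, 521, 520, 525, 531]
t=13: [559, 561, 565, 569, 570, 566, 562]
t=14: [523, 522, 519, 515, 515, 518, 522]
t=15: [570, 571, 574, 576, 577, 575, 572]
t=16: [511, 511, 509, 506, 506, 507, 510]
t=17: [584, 584, 586, 588, 589, 587, 586]
t=18: [495, 495, 494, 492, 492, 492, 494]
t=19: [590, 590, 589, 588, 587, 588, 589]
t=20: [489, 489, 490, 492, 492, 492, 490]
t=21: [584, 584, 585, 586, 587, 586, 585]
t=22: [496, 496, 495, 494, 493, 494, 495]
t=23: [591, 591, 591, 590, 589, 590, 591]
t=24: [488, 488, 488, 489, 489, 489, 488]
t=25: [583, 583, 583, 583, 584, 583, 583]
t=26: [498, 498, 498, 497, 497, 497, 498]
t=27: [595, 595, 594, 593, 593, 593, 594]
t=28: [483, 483, 484, 485, 486, 485, 484]
t=29: [577, 577, 578, 579, 579, 579, 578]
t=30: [504, 504, 504, 503, 503, 503, 504]
t=31: [592, 592, 592, 592, 593, 592, 592]
t=32: [487, 487, 487, 486, 486, 486, 487]
t=33: [581, 581, 580, 580, 580, 580, 580]
t=34: [500, 500, 500, 501, 501, 501, 500]
t=35: [597, 597, 596, 596, 596, 596, 596]
t=36: [481, 481, 481, 482, 482, 482, 481]
t=37: [574, 574, 574, 574, 575, 574, 574]
t=38: [509, 509, 509, 508, 508, 508, 509]
t=39: [586, 586, 586, 586, 587, 586, 586]
t=40: [494, 494, 494, 493, 493, 493, 494]
t=41: [590, 590, 589, 589, 589, 589, 589]
t=42: [489, 489, 490, 491, 491, 491, 490]
t=43: [584, 584, 585, 585, 586, 585, 585]
t=44: [496, 496, 495, 494, 494, 494, 495]
t=45: [591, 591, 591, 590, 590, 590, 591]
t=46: [488, 488, 488, 488, 489, 488, 488]
t=47: [583, 583, 583, 583, 583, 583, 583]
t=48: [498, 498, 498, 498, 498, 498, 498]
t=49: [595, 595, 595, 595, 595, 595, 595]
t=50: [483, 483, 483, 483, 483, 483, 483]
t=51: [577, 577, 577, 577, 577, 577, 577]
t=52: [505, 505, 505, 505, 505, 505, 505]
t=53: [591, 591, 591, 591, 591, 591, 591]
t=54: [488, 488, 488, 488, 488, 488, 488]
t=55: [583, 583, 583, 583, 583, 583, 583]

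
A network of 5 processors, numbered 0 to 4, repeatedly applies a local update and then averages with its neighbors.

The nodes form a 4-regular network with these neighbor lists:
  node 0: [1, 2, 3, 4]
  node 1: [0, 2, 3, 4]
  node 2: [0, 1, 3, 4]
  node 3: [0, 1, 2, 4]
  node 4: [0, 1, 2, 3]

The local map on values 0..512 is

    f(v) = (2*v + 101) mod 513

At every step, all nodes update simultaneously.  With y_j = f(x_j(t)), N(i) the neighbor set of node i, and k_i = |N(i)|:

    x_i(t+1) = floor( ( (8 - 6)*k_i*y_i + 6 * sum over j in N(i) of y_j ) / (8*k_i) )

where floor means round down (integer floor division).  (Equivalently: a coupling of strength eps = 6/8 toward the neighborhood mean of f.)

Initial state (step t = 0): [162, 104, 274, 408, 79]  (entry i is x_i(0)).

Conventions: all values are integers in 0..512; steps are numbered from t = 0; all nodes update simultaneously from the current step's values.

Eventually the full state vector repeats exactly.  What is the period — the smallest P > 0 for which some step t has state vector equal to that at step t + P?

Answer: 18
Key observation: The state at step 3, [500, 500, 500, 500, 500], reappears at step 21 — and no state repeats earlier — so the cycle the system enters has period 18.

Derivation:
t=0: [162, 104, 274, 408, 79]
t=1: [314, 306, 295, 312, 303]
t=2: [201, 200, 198, 200, 199]
t=3: [500, 500, 500, 500, 500]
t=4: [75, 75, 75, 75, 75]
t=5: [251, 251, 251, 251, 251]
t=6: [90, 90, 90, 90, 90]
t=7: [281, 281, 281, 281, 281]
t=8: [150, 150, 150, 150, 150]
t=9: [401, 401, 401, 401, 401]
t=10: [390, 390, 390, 390, 390]
t=11: [368, 368, 368, 368, 368]
t=12: [324, 324, 324, 324, 324]
t=13: [236, 236, 236, 236, 236]
t=14: [60, 60, 60, 60, 60]
t=15: [221, 221, 221, 221, 221]
t=16: [30, 30, 30, 30, 30]
t=17: [161, 161, 161, 161, 161]
t=18: [423, 423, 423, 423, 423]
t=19: [434, 434, 434, 434, 434]
t=20: [456, 456, 456, 456, 456]
t=21: [500, 500, 500, 500, 500]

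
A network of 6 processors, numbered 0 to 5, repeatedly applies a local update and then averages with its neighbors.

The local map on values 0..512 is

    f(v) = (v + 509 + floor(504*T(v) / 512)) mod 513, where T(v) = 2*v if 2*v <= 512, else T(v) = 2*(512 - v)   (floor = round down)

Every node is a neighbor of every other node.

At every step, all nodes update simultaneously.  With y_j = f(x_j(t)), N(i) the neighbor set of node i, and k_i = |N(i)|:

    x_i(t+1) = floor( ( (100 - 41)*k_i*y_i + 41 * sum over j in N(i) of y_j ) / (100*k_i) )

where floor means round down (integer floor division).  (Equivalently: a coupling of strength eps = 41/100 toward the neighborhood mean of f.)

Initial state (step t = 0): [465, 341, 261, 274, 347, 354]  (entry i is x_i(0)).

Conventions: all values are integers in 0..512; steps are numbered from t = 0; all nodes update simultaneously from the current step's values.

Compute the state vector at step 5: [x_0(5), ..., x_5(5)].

Simulating step by step:
t=0: [465, 341, 261, 274, 347, 354]
t=1: [99, 160, 200, 193, 157, 154]
t=2: [294, 387, 186, 176, 382, 378]
t=3: [154, 108, 67, 52, 110, 112]
t=4: [374, 305, 243, 220, 308, 311]
t=5: [150, 184, 189, 154, 183, 181]

Answer: [150, 184, 189, 154, 183, 181]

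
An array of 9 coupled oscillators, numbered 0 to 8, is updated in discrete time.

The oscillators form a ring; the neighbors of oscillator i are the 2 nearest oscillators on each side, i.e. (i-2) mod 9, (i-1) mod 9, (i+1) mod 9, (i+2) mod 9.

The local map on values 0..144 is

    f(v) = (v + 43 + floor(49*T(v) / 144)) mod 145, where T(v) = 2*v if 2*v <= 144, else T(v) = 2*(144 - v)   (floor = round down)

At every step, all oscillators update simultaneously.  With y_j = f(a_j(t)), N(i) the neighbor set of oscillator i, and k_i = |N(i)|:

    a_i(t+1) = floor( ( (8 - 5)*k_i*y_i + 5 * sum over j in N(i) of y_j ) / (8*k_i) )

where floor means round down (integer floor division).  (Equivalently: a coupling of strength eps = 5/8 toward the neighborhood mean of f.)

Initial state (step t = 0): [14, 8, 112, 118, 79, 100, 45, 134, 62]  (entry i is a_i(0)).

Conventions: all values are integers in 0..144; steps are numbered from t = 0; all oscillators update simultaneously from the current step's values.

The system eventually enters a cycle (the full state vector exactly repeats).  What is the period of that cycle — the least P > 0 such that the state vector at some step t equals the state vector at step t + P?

Answer: 2
Key observation: The state at step 11, [20, 20, 20, 20, 20, 20, 20, 20, 20], reappears at step 13 — and no state repeats earlier — so the cycle the system enters has period 2.

Derivation:
t=0: [14, 8, 112, 118, 79, 100, 45, 134, 62]
t=1: [44, 41, 39, 33, 40, 42, 58, 47, 44]
t=2: [114, 110, 108, 105, 112, 115, 124, 121, 119]
t=3: [32, 31, 30, 30, 31, 32, 33, 33, 33]
t=4: [96, 95, 94, 94, 95, 96, 97, 97, 97]
t=5: [26, 26, 26, 26, 26, 26, 26, 26, 26]
t=6: [86, 86, 86, 86, 86, 86, 86, 86, 86]
t=7: [23, 23, 23, 23, 23, 23, 23, 23, 23]
t=8: [81, 81, 81, 81, 81, 81, 81, 81, 81]
t=9: [21, 21, 21, 21, 21, 21, 21, 21, 21]
t=10: [78, 78, 78, 78, 78, 78, 78, 78, 78]
t=11: [20, 20, 20, 20, 20, 20, 20, 20, 20]
t=12: [76, 76, 76, 76, 76, 76, 76, 76, 76]
t=13: [20, 20, 20, 20, 20, 20, 20, 20, 20]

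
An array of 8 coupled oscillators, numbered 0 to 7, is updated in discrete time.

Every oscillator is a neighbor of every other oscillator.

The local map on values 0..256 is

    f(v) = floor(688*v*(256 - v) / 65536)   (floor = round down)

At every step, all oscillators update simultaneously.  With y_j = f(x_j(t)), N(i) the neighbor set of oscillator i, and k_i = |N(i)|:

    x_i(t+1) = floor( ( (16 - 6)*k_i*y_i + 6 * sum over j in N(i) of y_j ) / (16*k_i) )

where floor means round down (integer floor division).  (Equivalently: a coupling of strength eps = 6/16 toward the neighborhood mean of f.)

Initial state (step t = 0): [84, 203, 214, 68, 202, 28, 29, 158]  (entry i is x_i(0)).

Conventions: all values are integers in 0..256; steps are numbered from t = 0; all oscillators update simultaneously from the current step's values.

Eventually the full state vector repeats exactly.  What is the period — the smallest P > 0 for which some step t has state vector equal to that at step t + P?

Answer: 2
Key observation: The state at step 6, [161, 161, 161, 161, 161, 161, 161, 161], reappears at step 8 — and no state repeats earlier — so the cycle the system enters has period 2.

Derivation:
t=0: [84, 203, 214, 68, 202, 28, 29, 158]
t=1: [134, 112, 102, 124, 113, 86, 87, 140]
t=2: [168, 167, 164, 168, 167, 158, 158, 167]
t=3: [156, 156, 157, 156, 156, 160, 160, 156]
t=4: [162, 162, 162, 162, 162, 161, 161, 162]
t=5: [159, 159, 159, 159, 159, 159, 159, 159]
t=6: [161, 161, 161, 161, 161, 161, 161, 161]
t=7: [160, 160, 160, 160, 160, 160, 160, 160]
t=8: [161, 161, 161, 161, 161, 161, 161, 161]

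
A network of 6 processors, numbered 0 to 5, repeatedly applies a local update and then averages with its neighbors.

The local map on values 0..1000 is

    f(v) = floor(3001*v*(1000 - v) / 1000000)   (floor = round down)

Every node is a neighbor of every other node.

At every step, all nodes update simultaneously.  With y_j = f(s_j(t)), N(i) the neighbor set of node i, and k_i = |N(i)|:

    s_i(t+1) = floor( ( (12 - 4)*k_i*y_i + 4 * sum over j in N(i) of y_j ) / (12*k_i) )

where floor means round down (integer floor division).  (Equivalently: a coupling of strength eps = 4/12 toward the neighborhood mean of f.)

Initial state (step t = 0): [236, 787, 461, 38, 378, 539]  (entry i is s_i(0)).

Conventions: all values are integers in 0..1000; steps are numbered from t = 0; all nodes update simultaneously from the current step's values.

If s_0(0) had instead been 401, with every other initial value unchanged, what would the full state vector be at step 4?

Simulating step by step:
t=0: [401, 787, 461, 38, 378, 539]
t=1: [667, 536, 682, 300, 658, 682]
t=2: [667, 715, 657, 645, 672, 657]
t=3: [664, 631, 670, 677, 661, 670]
t=4: [669, 686, 665, 661, 671, 665]

Answer: [669, 686, 665, 661, 671, 665]
Key observation: This trace re-runs the system from the modified initial state.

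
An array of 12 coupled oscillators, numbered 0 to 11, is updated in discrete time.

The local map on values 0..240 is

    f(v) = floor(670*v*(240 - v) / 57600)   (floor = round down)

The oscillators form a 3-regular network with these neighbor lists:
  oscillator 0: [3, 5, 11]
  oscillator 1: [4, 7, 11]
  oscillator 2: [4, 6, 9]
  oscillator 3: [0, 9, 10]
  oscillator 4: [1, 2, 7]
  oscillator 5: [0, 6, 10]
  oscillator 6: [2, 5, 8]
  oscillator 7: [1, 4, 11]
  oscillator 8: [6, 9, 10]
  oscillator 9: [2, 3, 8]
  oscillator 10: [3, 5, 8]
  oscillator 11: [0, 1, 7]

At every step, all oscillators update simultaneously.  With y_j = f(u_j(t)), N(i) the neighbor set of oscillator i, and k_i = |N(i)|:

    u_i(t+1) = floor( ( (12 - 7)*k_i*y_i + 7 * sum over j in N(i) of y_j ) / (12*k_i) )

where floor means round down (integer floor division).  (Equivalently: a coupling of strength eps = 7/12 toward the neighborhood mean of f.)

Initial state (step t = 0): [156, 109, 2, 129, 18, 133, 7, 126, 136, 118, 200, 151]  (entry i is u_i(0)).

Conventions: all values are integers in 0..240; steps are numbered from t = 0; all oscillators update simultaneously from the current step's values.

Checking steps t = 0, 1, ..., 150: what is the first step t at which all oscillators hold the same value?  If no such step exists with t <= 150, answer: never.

Simulating step by step:
t=0: [156, 109, 2, 129, 18, 133, 7, 126, 136, 118, 200, 151]  (not all equal)
t=1: [158, 140, 47, 149, 84, 119, 72, 141, 122, 134, 135, 159]  (not all equal)
t=2: [154, 157, 132, 158, 146, 157, 143, 157, 160, 152, 163, 154]  (not all equal)
t=3: [152, 153, 161, 150, 157, 152, 157, 153, 151, 154, 147, 152]  (not all equal)
t=4: [155, 153, 149, 156, 151, 155, 151, 153, 155, 153, 157, 154]  (not all equal)
t=5: [153, 154, 156, 152, 155, 153, 155, 154, 153, 154, 151, 153]  (not all equal)
t=6: [154, 153, 152, 154, 153, 154, 153, 153, 154, 153, 155, 154]  (not all equal)
t=7: [154, 154, 154, 153, 154, 153, 154, 154, 153, 154, 153, 154]  (not all equal)
t=8: [154, 154, 154, 154, 154, 154, 154, 154, 154, 154, 154, 154]  (all equal)

Answer: 8
Key observation: Synchronization is absorbing here: once all oscillators are equal they stay equal, and step 8 is the first all-equal step.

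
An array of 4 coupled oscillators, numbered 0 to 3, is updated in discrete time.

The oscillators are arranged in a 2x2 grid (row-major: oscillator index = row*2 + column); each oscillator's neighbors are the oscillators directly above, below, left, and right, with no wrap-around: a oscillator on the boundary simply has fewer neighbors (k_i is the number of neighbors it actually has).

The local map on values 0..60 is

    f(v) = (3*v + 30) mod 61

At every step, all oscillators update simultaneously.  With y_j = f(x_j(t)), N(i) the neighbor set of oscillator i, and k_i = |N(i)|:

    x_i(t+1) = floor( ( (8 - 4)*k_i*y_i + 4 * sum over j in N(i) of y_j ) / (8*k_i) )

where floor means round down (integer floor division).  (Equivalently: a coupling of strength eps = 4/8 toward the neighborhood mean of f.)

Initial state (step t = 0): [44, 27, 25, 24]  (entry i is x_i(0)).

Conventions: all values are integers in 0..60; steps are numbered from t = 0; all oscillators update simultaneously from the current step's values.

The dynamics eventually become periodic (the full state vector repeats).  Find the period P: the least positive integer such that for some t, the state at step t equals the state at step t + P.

Simulating step by step:
t=0: [44, 27, 25, 24]
t=1: [43, 45, 42, 44]
t=2: [37, 40, 36, 39]
t=3: [20, 25, 19, 23]
t=4: [32, 38, 29, 36]
t=5: [21, 16, 33, 27]
t=6: [22, 29, 24, 31]
t=7: [41, 37, 29, 24]
t=8: [34, 27, 46, 39]
t=9: [29, 33, 31, 36]
t=10: [30, 21, 18, 10]
t=11: [43, 45, 41, 43]
t=12: [37, 40, 34, 37]
t=13: [19, 23, 14, 19]
t=14: [25, 32, 18, 25]
t=15: [28, 24, 33, 28]
t=16: [38, 47, 30, 38]
t=17: [38, 35, 40, 38]
t=18: [21, 17, 25, 21]
t=19: [32, 26, 38, 32]
t=20: [19, 25, 13, 19]
t=21: [26, 35, 17, 26]
t=22: [31, 30, 33, 31]
t=23: [17, 30, 4, 17]
t=24: [35, 39, 31, 35]
t=25: [13, 19, 7, 13]
t=26: [23, 17, 29, 23]
t=27: [38, 29, 47, 38]
t=28: [37, 39, 35, 37]
t=29: [19, 22, 16, 19]
t=30: [26, 30, 21, 26]
t=31: [46, 53, 39, 46]
t=32: [30, 26, 35, 30]
t=33: [44, 53, 36, 44]
t=34: [25, 23, 28, 25]
t=35: [44, 41, 48, 44]
t=36: [40, 35, 46, 40]
t=37: [28, 20, 37, 28]
t=38: [38, 41, 36, 38]
t=39: [22, 26, 19, 22]
t=40: [35, 41, 30, 35]
t=41: [29, 22, 36, 29]
t=42: [40, 45, 36, 40]
t=43: [28, 35, 22, 28]
t=44: [38, 33, 44, 38]
t=45: [22, 14, 31, 22]
t=46: [20, 23, 18, 20]
t=47: [29, 33, 26, 29]
t=48: [41, 31, 51, 41]
t=49: [15, 16, 15, 15]
t=50: [14, 15, 14, 14]
t=51: [11, 12, 11, 11]
t=52: [2, 3, 2, 2]
t=53: [36, 37, 36, 36]
t=54: [16, 17, 16, 16]
t=55: [17, 18, 17, 17]
t=56: [20, 21, 20, 20]
t=57: [29, 30, 29, 29]
t=58: [56, 57, 56, 56]
t=59: [15, 16, 15, 15]

Answer: 10
Key observation: The state at step 49, [15, 16, 15, 15], reappears at step 59 — and no state repeats earlier — so the cycle the system enters has period 10.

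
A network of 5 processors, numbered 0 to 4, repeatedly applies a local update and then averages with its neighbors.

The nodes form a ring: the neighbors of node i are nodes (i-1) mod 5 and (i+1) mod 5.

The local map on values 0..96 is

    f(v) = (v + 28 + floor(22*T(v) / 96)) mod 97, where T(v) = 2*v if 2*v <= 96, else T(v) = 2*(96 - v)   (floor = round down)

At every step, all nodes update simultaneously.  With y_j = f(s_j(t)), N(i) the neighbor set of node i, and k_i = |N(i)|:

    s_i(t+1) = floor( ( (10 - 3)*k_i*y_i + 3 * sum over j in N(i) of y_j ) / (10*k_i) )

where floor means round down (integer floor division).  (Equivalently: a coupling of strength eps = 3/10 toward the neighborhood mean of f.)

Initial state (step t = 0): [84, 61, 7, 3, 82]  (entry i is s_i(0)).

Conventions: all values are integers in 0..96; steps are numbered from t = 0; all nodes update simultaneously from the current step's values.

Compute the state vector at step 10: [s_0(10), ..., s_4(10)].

Answer: [71, 71, 73, 73, 72]

Derivation:
t=0: [84, 61, 7, 3, 82]
t=1: [18, 14, 32, 30, 21]
t=2: [53, 52, 69, 69, 59]
t=3: [3, 4, 10, 11, 6]
t=4: [32, 34, 40, 42, 36]
t=5: [75, 77, 85, 87, 80]
t=6: [15, 16, 20, 21, 18]
t=7: [50, 51, 56, 57, 53]
t=8: [2, 2, 4, 4, 3]
t=9: [30, 30, 32, 32, 31]
t=10: [71, 71, 73, 73, 72]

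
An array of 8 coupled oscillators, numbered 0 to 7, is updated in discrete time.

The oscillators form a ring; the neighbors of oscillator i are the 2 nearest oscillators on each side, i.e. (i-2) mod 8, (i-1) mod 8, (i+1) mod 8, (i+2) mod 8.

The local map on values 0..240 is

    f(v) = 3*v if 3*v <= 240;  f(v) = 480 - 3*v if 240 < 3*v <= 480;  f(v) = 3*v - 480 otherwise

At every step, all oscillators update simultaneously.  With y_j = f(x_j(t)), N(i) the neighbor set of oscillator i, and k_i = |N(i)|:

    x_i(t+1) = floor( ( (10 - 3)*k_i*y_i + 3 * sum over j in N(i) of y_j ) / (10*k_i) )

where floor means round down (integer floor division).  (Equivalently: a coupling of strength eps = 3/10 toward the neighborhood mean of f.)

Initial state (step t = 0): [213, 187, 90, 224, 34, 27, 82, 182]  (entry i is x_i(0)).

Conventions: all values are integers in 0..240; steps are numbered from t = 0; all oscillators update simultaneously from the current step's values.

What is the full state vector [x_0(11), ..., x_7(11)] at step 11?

Answer: [178, 187, 155, 151, 194, 79, 161, 68]

Derivation:
t=0: [213, 187, 90, 224, 34, 27, 82, 182]
t=1: [155, 103, 187, 169, 125, 101, 194, 87]
t=2: [53, 145, 80, 58, 102, 157, 110, 188]
t=3: [150, 80, 209, 156, 164, 49, 136, 86]
t=4: [72, 198, 124, 49, 36, 126, 81, 192]
t=5: [192, 122, 119, 135, 120, 115, 205, 117]
t=6: [104, 111, 116, 89, 119, 128, 130, 126]
t=7: [152, 149, 141, 186, 125, 106, 99, 108]
t=8: [48, 46, 57, 81, 109, 152, 161, 139]
t=9: [128, 142, 170, 202, 139, 51, 30, 67]
t=10: [95, 71, 46, 110, 74, 143, 101, 170]
t=11: [178, 187, 155, 151, 194, 79, 161, 68]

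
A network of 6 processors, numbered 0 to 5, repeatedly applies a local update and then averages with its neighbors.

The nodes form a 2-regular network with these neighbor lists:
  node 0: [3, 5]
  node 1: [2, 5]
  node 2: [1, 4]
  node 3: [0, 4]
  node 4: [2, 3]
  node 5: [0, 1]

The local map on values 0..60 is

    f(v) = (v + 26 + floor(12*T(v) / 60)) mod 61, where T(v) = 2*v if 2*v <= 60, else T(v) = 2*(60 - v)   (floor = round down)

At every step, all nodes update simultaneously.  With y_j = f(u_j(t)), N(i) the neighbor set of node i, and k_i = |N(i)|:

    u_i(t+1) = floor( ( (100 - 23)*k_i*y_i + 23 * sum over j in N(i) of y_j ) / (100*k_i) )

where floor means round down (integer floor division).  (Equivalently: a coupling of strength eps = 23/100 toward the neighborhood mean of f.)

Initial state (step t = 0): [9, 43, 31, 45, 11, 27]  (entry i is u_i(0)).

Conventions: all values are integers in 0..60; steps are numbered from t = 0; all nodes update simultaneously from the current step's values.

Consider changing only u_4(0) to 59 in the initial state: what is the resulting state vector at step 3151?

Answer: [22, 22, 22, 22, 22, 22]
Key observation: The state at step 27, [22, 22, 22, 22, 22, 22], reappears at step 29: the system is in a cycle of period 2 from step 27 on.  Therefore the state at step 3151 equals the state at step 27 + ((3151 - 27) mod 2) = 27, which is [22, 22, 22, 22, 22, 22].

Derivation:
t=0: [9, 43, 31, 45, 59, 27]
t=1: [31, 11, 9, 19, 21, 7]
t=2: [15, 39, 40, 47, 52, 32]
t=3: [39, 11, 13, 20, 18, 12]
t=4: [20, 41, 44, 48, 50, 38]
t=5: [44, 13, 15, 21, 18, 16]
t=6: [23, 44, 47, 49, 51, 43]
t=7: [48, 15, 17, 22, 18, 19]
t=8: [25, 47, 49, 50, 51, 47]
t=9: [4, 17, 18, 16, 18, 15]
t=10: [34, 49, 50, 46, 50, 45]
t=11: [10, 17, 18, 15, 18, 15]
t=12: [41, 49, 50, 46, 50, 46]
t=13: [13, 17, 18, 16, 18, 15]
t=14: [44, 49, 50, 47, 50, 46]
t=15: [15, 17, 18, 17, 18, 16]
t=16: [47, 49, 50, 49, 50, 48]
t=17: [17, 18, 18, 18, 18, 17]
t=18: [49, 50, 51, 50, 51, 49]
t=19: [18, 18, 19, 18, 19, 18]
t=20: [51, 51, 51, 51, 51, 51]
t=21: [19, 19, 19, 19, 19, 19]
t=22: [52, 52, 52, 52, 52, 52]
t=23: [20, 20, 20, 20, 20, 20]
t=24: [54, 54, 54, 54, 54, 54]
t=25: [21, 21, 21, 21, 21, 21]
t=26: [55, 55, 55, 55, 55, 55]
t=27: [22, 22, 22, 22, 22, 22]
t=28: [56, 56, 56, 56, 56, 56]
t=29: [22, 22, 22, 22, 22, 22]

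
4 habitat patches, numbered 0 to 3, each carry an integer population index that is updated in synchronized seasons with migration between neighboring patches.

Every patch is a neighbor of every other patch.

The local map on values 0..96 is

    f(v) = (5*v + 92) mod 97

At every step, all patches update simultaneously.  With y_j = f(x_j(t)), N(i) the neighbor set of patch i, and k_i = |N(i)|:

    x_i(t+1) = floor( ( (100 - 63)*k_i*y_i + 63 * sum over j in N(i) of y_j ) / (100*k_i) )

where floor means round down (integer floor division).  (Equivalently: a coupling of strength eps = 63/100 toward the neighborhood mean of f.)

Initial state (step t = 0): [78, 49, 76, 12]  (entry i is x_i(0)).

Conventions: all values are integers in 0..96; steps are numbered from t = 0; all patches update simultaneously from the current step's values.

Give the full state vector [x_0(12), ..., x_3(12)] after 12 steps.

Simulating step by step:
t=0: [78, 49, 76, 12]
t=1: [73, 65, 72, 67]
t=2: [53, 46, 52, 48]
t=3: [52, 46, 51, 48]
t=4: [49, 44, 48, 46]
t=5: [36, 32, 35, 34]
t=6: [70, 67, 69, 69]
t=7: [48, 46, 47, 47]
t=8: [36, 35, 36, 36]
t=9: [76, 76, 76, 76]
t=10: [84, 84, 84, 84]
t=11: [27, 27, 27, 27]
t=12: [33, 33, 33, 33]

Answer: [33, 33, 33, 33]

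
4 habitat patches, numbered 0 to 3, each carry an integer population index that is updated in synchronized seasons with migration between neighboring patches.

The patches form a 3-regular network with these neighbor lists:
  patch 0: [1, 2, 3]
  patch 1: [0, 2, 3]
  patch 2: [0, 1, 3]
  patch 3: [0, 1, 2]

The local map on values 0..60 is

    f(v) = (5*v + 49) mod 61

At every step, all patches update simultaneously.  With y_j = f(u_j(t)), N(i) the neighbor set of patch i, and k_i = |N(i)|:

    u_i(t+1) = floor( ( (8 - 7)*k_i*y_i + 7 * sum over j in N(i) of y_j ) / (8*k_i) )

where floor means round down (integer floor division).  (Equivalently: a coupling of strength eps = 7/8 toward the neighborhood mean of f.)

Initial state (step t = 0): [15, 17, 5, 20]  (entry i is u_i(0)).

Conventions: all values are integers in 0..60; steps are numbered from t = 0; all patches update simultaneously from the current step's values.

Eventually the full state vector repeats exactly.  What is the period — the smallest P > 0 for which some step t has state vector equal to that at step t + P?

Simulating step by step:
t=0: [15, 17, 5, 20]
t=1: [15, 13, 13, 11]
t=2: [43, 35, 35, 36]
t=3: [39, 36, 36, 35]
t=4: [38, 31, 31, 31]
t=5: [25, 31, 31, 31]
t=6: [24, 30, 30, 30]
t=7: [19, 25, 25, 25]
t=8: [48, 43, 43, 43]
t=9: [23, 27, 27, 27]
t=10: [6, 12, 12, 12]
t=11: [44, 39, 39, 39]
t=12: [3, 7, 7, 7]
t=13: [20, 17, 17, 17]
t=14: [13, 16, 16, 16]
t=15: [12, 20, 20, 20]
t=16: [29, 33, 33, 33]
t=17: [28, 25, 25, 25]
t=18: [46, 38, 38, 38]
t=19: [53, 49, 49, 49]
t=20: [44, 38, 38, 38]
t=21: [52, 46, 46, 46]
t=22: [31, 25, 25, 25]
t=23: [48, 42, 42, 42]
t=24: [18, 23, 23, 23]
t=25: [38, 34, 34, 34]
t=26: [38, 41, 41, 41]
t=27: [15, 23, 23, 23]
t=28: [37, 30, 30, 30]
t=29: [20, 26, 26, 26]
t=30: [53, 48, 48, 48]
t=31: [40, 34, 34, 34]
t=32: [32, 26, 26, 26]
t=33: [53, 47, 47, 47]
t=34: [36, 30, 30, 30]
t=35: [19, 24, 24, 24]
t=36: [43, 39, 39, 39]
t=37: [2, 5, 5, 5]
t=38: [18, 26, 26, 26]
t=39: [52, 45, 45, 45]
t=40: [26, 22, 22, 22]
t=41: [39, 42, 42, 42]
t=42: [13, 10, 10, 10]
t=43: [39, 42, 42, 42]

Answer: 2
Key observation: The state at step 41, [39, 42, 42, 42], reappears at step 43 — and no state repeats earlier — so the cycle the system enters has period 2.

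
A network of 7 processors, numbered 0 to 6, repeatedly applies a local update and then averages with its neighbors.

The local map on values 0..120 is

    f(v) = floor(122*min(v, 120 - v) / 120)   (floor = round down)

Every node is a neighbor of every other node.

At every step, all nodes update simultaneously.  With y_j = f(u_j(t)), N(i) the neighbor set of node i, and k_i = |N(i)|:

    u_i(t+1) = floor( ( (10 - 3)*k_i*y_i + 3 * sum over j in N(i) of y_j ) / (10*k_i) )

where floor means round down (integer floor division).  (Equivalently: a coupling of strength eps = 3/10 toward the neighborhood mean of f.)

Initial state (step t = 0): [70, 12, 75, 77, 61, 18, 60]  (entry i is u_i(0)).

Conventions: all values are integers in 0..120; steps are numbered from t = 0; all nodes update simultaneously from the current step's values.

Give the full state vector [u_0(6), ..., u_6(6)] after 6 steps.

Simulating step by step:
t=0: [70, 12, 75, 77, 61, 18, 60]
t=1: [46, 22, 43, 42, 52, 26, 54]
t=2: [44, 28, 42, 41, 48, 31, 49]
t=3: [42, 32, 41, 40, 45, 34, 46]
t=4: [41, 34, 40, 40, 43, 36, 43]
t=5: [40, 35, 39, 39, 41, 37, 41]
t=6: [39, 36, 38, 38, 40, 37, 40]

Answer: [39, 36, 38, 38, 40, 37, 40]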